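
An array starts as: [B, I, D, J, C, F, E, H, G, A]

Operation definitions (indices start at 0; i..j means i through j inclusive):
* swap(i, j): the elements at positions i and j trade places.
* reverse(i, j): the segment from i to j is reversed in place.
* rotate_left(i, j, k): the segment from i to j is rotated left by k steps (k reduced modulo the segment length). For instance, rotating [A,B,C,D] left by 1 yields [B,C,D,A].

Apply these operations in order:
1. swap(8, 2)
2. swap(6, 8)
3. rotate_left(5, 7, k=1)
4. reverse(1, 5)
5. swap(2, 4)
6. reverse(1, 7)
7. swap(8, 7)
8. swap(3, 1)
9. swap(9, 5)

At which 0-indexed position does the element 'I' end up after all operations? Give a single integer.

After 1 (swap(8, 2)): [B, I, G, J, C, F, E, H, D, A]
After 2 (swap(6, 8)): [B, I, G, J, C, F, D, H, E, A]
After 3 (rotate_left(5, 7, k=1)): [B, I, G, J, C, D, H, F, E, A]
After 4 (reverse(1, 5)): [B, D, C, J, G, I, H, F, E, A]
After 5 (swap(2, 4)): [B, D, G, J, C, I, H, F, E, A]
After 6 (reverse(1, 7)): [B, F, H, I, C, J, G, D, E, A]
After 7 (swap(8, 7)): [B, F, H, I, C, J, G, E, D, A]
After 8 (swap(3, 1)): [B, I, H, F, C, J, G, E, D, A]
After 9 (swap(9, 5)): [B, I, H, F, C, A, G, E, D, J]

Answer: 1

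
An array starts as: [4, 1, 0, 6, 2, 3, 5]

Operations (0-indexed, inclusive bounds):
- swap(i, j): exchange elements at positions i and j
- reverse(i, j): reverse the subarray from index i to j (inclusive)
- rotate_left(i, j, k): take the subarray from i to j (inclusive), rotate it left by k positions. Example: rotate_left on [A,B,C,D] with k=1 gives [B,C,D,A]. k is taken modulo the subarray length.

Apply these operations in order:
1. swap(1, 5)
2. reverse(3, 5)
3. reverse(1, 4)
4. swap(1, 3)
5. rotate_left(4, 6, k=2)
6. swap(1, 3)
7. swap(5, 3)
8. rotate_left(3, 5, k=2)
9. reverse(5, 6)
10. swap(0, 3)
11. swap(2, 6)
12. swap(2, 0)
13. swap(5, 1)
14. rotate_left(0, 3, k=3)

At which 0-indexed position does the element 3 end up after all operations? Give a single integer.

After 1 (swap(1, 5)): [4, 3, 0, 6, 2, 1, 5]
After 2 (reverse(3, 5)): [4, 3, 0, 1, 2, 6, 5]
After 3 (reverse(1, 4)): [4, 2, 1, 0, 3, 6, 5]
After 4 (swap(1, 3)): [4, 0, 1, 2, 3, 6, 5]
After 5 (rotate_left(4, 6, k=2)): [4, 0, 1, 2, 5, 3, 6]
After 6 (swap(1, 3)): [4, 2, 1, 0, 5, 3, 6]
After 7 (swap(5, 3)): [4, 2, 1, 3, 5, 0, 6]
After 8 (rotate_left(3, 5, k=2)): [4, 2, 1, 0, 3, 5, 6]
After 9 (reverse(5, 6)): [4, 2, 1, 0, 3, 6, 5]
After 10 (swap(0, 3)): [0, 2, 1, 4, 3, 6, 5]
After 11 (swap(2, 6)): [0, 2, 5, 4, 3, 6, 1]
After 12 (swap(2, 0)): [5, 2, 0, 4, 3, 6, 1]
After 13 (swap(5, 1)): [5, 6, 0, 4, 3, 2, 1]
After 14 (rotate_left(0, 3, k=3)): [4, 5, 6, 0, 3, 2, 1]

Answer: 4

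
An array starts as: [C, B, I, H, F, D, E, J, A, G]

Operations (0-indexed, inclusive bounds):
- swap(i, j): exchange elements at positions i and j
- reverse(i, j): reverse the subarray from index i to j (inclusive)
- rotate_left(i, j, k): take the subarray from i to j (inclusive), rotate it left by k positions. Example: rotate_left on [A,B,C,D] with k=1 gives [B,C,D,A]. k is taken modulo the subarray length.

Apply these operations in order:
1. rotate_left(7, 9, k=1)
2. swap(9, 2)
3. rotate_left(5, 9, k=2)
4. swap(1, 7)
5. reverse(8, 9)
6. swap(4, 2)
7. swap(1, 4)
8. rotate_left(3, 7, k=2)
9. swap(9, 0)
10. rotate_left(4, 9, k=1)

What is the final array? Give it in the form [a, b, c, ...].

After 1 (rotate_left(7, 9, k=1)): [C, B, I, H, F, D, E, A, G, J]
After 2 (swap(9, 2)): [C, B, J, H, F, D, E, A, G, I]
After 3 (rotate_left(5, 9, k=2)): [C, B, J, H, F, A, G, I, D, E]
After 4 (swap(1, 7)): [C, I, J, H, F, A, G, B, D, E]
After 5 (reverse(8, 9)): [C, I, J, H, F, A, G, B, E, D]
After 6 (swap(4, 2)): [C, I, F, H, J, A, G, B, E, D]
After 7 (swap(1, 4)): [C, J, F, H, I, A, G, B, E, D]
After 8 (rotate_left(3, 7, k=2)): [C, J, F, A, G, B, H, I, E, D]
After 9 (swap(9, 0)): [D, J, F, A, G, B, H, I, E, C]
After 10 (rotate_left(4, 9, k=1)): [D, J, F, A, B, H, I, E, C, G]

Answer: [D, J, F, A, B, H, I, E, C, G]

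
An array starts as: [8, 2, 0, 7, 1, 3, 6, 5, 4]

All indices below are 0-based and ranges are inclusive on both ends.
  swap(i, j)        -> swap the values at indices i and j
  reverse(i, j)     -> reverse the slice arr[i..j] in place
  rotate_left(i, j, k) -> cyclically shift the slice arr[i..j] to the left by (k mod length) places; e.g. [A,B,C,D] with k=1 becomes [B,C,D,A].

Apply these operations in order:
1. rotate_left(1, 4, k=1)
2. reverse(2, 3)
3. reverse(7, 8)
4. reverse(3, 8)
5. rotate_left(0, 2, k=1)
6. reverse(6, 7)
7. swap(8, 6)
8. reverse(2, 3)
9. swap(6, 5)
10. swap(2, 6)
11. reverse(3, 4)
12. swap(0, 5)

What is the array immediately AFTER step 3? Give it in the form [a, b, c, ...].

Answer: [8, 0, 1, 7, 2, 3, 6, 4, 5]

Derivation:
After 1 (rotate_left(1, 4, k=1)): [8, 0, 7, 1, 2, 3, 6, 5, 4]
After 2 (reverse(2, 3)): [8, 0, 1, 7, 2, 3, 6, 5, 4]
After 3 (reverse(7, 8)): [8, 0, 1, 7, 2, 3, 6, 4, 5]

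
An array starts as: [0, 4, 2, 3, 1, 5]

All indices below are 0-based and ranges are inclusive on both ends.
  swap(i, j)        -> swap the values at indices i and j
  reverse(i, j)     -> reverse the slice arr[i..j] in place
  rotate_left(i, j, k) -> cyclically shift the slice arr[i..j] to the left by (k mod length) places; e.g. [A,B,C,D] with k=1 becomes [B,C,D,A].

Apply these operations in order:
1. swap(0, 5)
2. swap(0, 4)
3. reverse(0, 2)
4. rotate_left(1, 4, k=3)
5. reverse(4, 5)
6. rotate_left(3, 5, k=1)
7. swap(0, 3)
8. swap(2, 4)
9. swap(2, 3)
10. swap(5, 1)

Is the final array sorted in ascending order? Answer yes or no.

After 1 (swap(0, 5)): [5, 4, 2, 3, 1, 0]
After 2 (swap(0, 4)): [1, 4, 2, 3, 5, 0]
After 3 (reverse(0, 2)): [2, 4, 1, 3, 5, 0]
After 4 (rotate_left(1, 4, k=3)): [2, 5, 4, 1, 3, 0]
After 5 (reverse(4, 5)): [2, 5, 4, 1, 0, 3]
After 6 (rotate_left(3, 5, k=1)): [2, 5, 4, 0, 3, 1]
After 7 (swap(0, 3)): [0, 5, 4, 2, 3, 1]
After 8 (swap(2, 4)): [0, 5, 3, 2, 4, 1]
After 9 (swap(2, 3)): [0, 5, 2, 3, 4, 1]
After 10 (swap(5, 1)): [0, 1, 2, 3, 4, 5]

Answer: yes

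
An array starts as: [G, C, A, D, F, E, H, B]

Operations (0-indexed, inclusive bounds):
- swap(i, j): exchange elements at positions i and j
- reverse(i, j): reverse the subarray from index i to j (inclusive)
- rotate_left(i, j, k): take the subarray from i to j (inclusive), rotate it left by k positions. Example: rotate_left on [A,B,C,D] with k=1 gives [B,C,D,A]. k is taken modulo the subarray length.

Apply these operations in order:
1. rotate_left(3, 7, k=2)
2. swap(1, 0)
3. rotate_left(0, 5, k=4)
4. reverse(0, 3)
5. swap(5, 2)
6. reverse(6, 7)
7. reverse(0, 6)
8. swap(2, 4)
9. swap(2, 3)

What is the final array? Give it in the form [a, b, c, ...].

After 1 (rotate_left(3, 7, k=2)): [G, C, A, E, H, B, D, F]
After 2 (swap(1, 0)): [C, G, A, E, H, B, D, F]
After 3 (rotate_left(0, 5, k=4)): [H, B, C, G, A, E, D, F]
After 4 (reverse(0, 3)): [G, C, B, H, A, E, D, F]
After 5 (swap(5, 2)): [G, C, E, H, A, B, D, F]
After 6 (reverse(6, 7)): [G, C, E, H, A, B, F, D]
After 7 (reverse(0, 6)): [F, B, A, H, E, C, G, D]
After 8 (swap(2, 4)): [F, B, E, H, A, C, G, D]
After 9 (swap(2, 3)): [F, B, H, E, A, C, G, D]

Answer: [F, B, H, E, A, C, G, D]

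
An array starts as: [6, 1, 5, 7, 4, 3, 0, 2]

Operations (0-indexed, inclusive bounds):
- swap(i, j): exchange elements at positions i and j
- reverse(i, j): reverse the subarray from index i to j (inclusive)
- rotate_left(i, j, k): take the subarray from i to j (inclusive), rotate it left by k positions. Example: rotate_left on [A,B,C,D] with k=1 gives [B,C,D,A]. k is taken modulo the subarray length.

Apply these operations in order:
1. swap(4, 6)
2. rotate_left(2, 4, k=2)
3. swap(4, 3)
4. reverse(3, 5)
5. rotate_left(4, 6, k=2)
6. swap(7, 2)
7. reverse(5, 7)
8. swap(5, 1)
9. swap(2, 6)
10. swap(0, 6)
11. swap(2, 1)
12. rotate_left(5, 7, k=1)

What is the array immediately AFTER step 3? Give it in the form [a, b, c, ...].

Answer: [6, 1, 0, 7, 5, 3, 4, 2]

Derivation:
After 1 (swap(4, 6)): [6, 1, 5, 7, 0, 3, 4, 2]
After 2 (rotate_left(2, 4, k=2)): [6, 1, 0, 5, 7, 3, 4, 2]
After 3 (swap(4, 3)): [6, 1, 0, 7, 5, 3, 4, 2]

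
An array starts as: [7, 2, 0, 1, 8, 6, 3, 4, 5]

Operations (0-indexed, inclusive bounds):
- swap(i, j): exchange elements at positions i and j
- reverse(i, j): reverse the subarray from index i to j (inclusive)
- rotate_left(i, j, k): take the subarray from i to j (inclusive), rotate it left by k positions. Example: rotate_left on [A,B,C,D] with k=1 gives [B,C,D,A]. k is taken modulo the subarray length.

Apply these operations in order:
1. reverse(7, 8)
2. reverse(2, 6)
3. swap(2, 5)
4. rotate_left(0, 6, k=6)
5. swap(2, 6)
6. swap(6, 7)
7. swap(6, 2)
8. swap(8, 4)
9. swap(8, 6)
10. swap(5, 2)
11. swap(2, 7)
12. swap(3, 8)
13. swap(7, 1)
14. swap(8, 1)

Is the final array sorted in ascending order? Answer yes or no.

After 1 (reverse(7, 8)): [7, 2, 0, 1, 8, 6, 3, 5, 4]
After 2 (reverse(2, 6)): [7, 2, 3, 6, 8, 1, 0, 5, 4]
After 3 (swap(2, 5)): [7, 2, 1, 6, 8, 3, 0, 5, 4]
After 4 (rotate_left(0, 6, k=6)): [0, 7, 2, 1, 6, 8, 3, 5, 4]
After 5 (swap(2, 6)): [0, 7, 3, 1, 6, 8, 2, 5, 4]
After 6 (swap(6, 7)): [0, 7, 3, 1, 6, 8, 5, 2, 4]
After 7 (swap(6, 2)): [0, 7, 5, 1, 6, 8, 3, 2, 4]
After 8 (swap(8, 4)): [0, 7, 5, 1, 4, 8, 3, 2, 6]
After 9 (swap(8, 6)): [0, 7, 5, 1, 4, 8, 6, 2, 3]
After 10 (swap(5, 2)): [0, 7, 8, 1, 4, 5, 6, 2, 3]
After 11 (swap(2, 7)): [0, 7, 2, 1, 4, 5, 6, 8, 3]
After 12 (swap(3, 8)): [0, 7, 2, 3, 4, 5, 6, 8, 1]
After 13 (swap(7, 1)): [0, 8, 2, 3, 4, 5, 6, 7, 1]
After 14 (swap(8, 1)): [0, 1, 2, 3, 4, 5, 6, 7, 8]

Answer: yes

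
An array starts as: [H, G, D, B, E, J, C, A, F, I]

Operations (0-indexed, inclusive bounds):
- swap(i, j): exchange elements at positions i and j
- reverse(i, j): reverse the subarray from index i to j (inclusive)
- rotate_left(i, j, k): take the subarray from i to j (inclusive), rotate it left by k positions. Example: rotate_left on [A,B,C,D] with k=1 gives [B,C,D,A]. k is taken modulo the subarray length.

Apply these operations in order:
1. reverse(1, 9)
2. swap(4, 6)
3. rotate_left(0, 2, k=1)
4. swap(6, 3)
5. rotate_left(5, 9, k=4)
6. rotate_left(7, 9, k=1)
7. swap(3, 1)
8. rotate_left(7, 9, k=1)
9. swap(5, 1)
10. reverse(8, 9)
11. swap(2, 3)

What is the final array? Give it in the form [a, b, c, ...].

Answer: [I, G, F, H, E, C, J, D, B, A]

Derivation:
After 1 (reverse(1, 9)): [H, I, F, A, C, J, E, B, D, G]
After 2 (swap(4, 6)): [H, I, F, A, E, J, C, B, D, G]
After 3 (rotate_left(0, 2, k=1)): [I, F, H, A, E, J, C, B, D, G]
After 4 (swap(6, 3)): [I, F, H, C, E, J, A, B, D, G]
After 5 (rotate_left(5, 9, k=4)): [I, F, H, C, E, G, J, A, B, D]
After 6 (rotate_left(7, 9, k=1)): [I, F, H, C, E, G, J, B, D, A]
After 7 (swap(3, 1)): [I, C, H, F, E, G, J, B, D, A]
After 8 (rotate_left(7, 9, k=1)): [I, C, H, F, E, G, J, D, A, B]
After 9 (swap(5, 1)): [I, G, H, F, E, C, J, D, A, B]
After 10 (reverse(8, 9)): [I, G, H, F, E, C, J, D, B, A]
After 11 (swap(2, 3)): [I, G, F, H, E, C, J, D, B, A]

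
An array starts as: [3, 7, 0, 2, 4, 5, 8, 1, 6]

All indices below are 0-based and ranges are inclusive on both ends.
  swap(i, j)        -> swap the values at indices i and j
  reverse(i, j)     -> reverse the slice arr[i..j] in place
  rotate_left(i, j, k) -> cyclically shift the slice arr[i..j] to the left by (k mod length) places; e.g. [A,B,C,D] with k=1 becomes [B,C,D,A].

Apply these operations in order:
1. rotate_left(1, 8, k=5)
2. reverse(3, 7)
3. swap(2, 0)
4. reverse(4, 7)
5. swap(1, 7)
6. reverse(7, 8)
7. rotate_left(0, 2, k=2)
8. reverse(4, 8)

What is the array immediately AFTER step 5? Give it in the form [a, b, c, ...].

Answer: [1, 2, 3, 4, 6, 7, 0, 8, 5]

Derivation:
After 1 (rotate_left(1, 8, k=5)): [3, 8, 1, 6, 7, 0, 2, 4, 5]
After 2 (reverse(3, 7)): [3, 8, 1, 4, 2, 0, 7, 6, 5]
After 3 (swap(2, 0)): [1, 8, 3, 4, 2, 0, 7, 6, 5]
After 4 (reverse(4, 7)): [1, 8, 3, 4, 6, 7, 0, 2, 5]
After 5 (swap(1, 7)): [1, 2, 3, 4, 6, 7, 0, 8, 5]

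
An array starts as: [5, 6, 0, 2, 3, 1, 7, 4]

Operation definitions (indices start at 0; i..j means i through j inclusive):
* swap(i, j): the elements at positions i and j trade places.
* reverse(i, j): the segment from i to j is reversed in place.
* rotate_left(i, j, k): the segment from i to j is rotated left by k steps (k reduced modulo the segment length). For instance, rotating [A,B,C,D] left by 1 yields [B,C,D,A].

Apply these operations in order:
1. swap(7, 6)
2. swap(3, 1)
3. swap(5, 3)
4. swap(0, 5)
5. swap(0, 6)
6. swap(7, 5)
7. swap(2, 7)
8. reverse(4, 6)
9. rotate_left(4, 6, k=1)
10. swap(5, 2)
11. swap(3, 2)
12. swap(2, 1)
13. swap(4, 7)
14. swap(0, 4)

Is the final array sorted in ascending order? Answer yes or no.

After 1 (swap(7, 6)): [5, 6, 0, 2, 3, 1, 4, 7]
After 2 (swap(3, 1)): [5, 2, 0, 6, 3, 1, 4, 7]
After 3 (swap(5, 3)): [5, 2, 0, 1, 3, 6, 4, 7]
After 4 (swap(0, 5)): [6, 2, 0, 1, 3, 5, 4, 7]
After 5 (swap(0, 6)): [4, 2, 0, 1, 3, 5, 6, 7]
After 6 (swap(7, 5)): [4, 2, 0, 1, 3, 7, 6, 5]
After 7 (swap(2, 7)): [4, 2, 5, 1, 3, 7, 6, 0]
After 8 (reverse(4, 6)): [4, 2, 5, 1, 6, 7, 3, 0]
After 9 (rotate_left(4, 6, k=1)): [4, 2, 5, 1, 7, 3, 6, 0]
After 10 (swap(5, 2)): [4, 2, 3, 1, 7, 5, 6, 0]
After 11 (swap(3, 2)): [4, 2, 1, 3, 7, 5, 6, 0]
After 12 (swap(2, 1)): [4, 1, 2, 3, 7, 5, 6, 0]
After 13 (swap(4, 7)): [4, 1, 2, 3, 0, 5, 6, 7]
After 14 (swap(0, 4)): [0, 1, 2, 3, 4, 5, 6, 7]

Answer: yes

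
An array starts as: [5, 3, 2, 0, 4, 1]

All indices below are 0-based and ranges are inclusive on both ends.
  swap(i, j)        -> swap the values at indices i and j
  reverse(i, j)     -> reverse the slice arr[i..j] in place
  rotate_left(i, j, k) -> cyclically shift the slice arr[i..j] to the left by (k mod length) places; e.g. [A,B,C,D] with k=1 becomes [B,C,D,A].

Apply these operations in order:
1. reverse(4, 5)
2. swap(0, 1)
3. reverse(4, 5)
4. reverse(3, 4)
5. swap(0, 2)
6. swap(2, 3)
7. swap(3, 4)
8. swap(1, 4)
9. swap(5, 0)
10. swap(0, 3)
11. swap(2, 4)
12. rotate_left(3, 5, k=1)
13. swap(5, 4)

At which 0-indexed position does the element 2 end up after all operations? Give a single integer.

Answer: 5

Derivation:
After 1 (reverse(4, 5)): [5, 3, 2, 0, 1, 4]
After 2 (swap(0, 1)): [3, 5, 2, 0, 1, 4]
After 3 (reverse(4, 5)): [3, 5, 2, 0, 4, 1]
After 4 (reverse(3, 4)): [3, 5, 2, 4, 0, 1]
After 5 (swap(0, 2)): [2, 5, 3, 4, 0, 1]
After 6 (swap(2, 3)): [2, 5, 4, 3, 0, 1]
After 7 (swap(3, 4)): [2, 5, 4, 0, 3, 1]
After 8 (swap(1, 4)): [2, 3, 4, 0, 5, 1]
After 9 (swap(5, 0)): [1, 3, 4, 0, 5, 2]
After 10 (swap(0, 3)): [0, 3, 4, 1, 5, 2]
After 11 (swap(2, 4)): [0, 3, 5, 1, 4, 2]
After 12 (rotate_left(3, 5, k=1)): [0, 3, 5, 4, 2, 1]
After 13 (swap(5, 4)): [0, 3, 5, 4, 1, 2]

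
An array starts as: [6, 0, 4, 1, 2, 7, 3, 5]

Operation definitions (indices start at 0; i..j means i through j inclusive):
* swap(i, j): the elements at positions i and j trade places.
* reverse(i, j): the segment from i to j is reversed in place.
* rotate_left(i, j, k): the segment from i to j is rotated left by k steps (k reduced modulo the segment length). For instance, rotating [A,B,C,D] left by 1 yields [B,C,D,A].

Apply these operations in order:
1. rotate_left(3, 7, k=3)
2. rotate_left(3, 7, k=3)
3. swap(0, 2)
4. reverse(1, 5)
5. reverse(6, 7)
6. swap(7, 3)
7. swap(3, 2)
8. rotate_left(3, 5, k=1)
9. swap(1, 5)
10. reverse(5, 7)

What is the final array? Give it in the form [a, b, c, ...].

After 1 (rotate_left(3, 7, k=3)): [6, 0, 4, 3, 5, 1, 2, 7]
After 2 (rotate_left(3, 7, k=3)): [6, 0, 4, 2, 7, 3, 5, 1]
After 3 (swap(0, 2)): [4, 0, 6, 2, 7, 3, 5, 1]
After 4 (reverse(1, 5)): [4, 3, 7, 2, 6, 0, 5, 1]
After 5 (reverse(6, 7)): [4, 3, 7, 2, 6, 0, 1, 5]
After 6 (swap(7, 3)): [4, 3, 7, 5, 6, 0, 1, 2]
After 7 (swap(3, 2)): [4, 3, 5, 7, 6, 0, 1, 2]
After 8 (rotate_left(3, 5, k=1)): [4, 3, 5, 6, 0, 7, 1, 2]
After 9 (swap(1, 5)): [4, 7, 5, 6, 0, 3, 1, 2]
After 10 (reverse(5, 7)): [4, 7, 5, 6, 0, 2, 1, 3]

Answer: [4, 7, 5, 6, 0, 2, 1, 3]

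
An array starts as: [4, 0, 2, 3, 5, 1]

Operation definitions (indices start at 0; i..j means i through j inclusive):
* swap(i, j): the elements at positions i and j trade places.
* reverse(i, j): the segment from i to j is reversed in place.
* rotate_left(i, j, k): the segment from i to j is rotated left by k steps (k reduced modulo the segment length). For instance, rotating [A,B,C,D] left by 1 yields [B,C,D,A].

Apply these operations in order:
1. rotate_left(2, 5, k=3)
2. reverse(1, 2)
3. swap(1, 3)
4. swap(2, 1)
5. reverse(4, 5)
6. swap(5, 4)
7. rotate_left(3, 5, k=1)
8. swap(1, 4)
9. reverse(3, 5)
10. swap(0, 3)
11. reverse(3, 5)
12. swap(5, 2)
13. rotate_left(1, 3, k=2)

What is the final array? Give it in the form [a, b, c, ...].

After 1 (rotate_left(2, 5, k=3)): [4, 0, 1, 2, 3, 5]
After 2 (reverse(1, 2)): [4, 1, 0, 2, 3, 5]
After 3 (swap(1, 3)): [4, 2, 0, 1, 3, 5]
After 4 (swap(2, 1)): [4, 0, 2, 1, 3, 5]
After 5 (reverse(4, 5)): [4, 0, 2, 1, 5, 3]
After 6 (swap(5, 4)): [4, 0, 2, 1, 3, 5]
After 7 (rotate_left(3, 5, k=1)): [4, 0, 2, 3, 5, 1]
After 8 (swap(1, 4)): [4, 5, 2, 3, 0, 1]
After 9 (reverse(3, 5)): [4, 5, 2, 1, 0, 3]
After 10 (swap(0, 3)): [1, 5, 2, 4, 0, 3]
After 11 (reverse(3, 5)): [1, 5, 2, 3, 0, 4]
After 12 (swap(5, 2)): [1, 5, 4, 3, 0, 2]
After 13 (rotate_left(1, 3, k=2)): [1, 3, 5, 4, 0, 2]

Answer: [1, 3, 5, 4, 0, 2]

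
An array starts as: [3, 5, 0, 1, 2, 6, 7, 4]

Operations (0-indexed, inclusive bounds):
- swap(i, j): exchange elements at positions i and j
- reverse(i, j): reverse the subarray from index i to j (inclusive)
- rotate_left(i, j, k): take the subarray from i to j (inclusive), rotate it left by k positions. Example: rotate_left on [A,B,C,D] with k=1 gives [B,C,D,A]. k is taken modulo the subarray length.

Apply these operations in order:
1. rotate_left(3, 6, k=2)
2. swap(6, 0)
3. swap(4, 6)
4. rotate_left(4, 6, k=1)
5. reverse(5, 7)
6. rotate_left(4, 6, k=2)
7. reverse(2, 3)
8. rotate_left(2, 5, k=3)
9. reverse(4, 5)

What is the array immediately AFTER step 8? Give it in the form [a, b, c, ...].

Answer: [2, 5, 1, 6, 0, 3, 4, 7]

Derivation:
After 1 (rotate_left(3, 6, k=2)): [3, 5, 0, 6, 7, 1, 2, 4]
After 2 (swap(6, 0)): [2, 5, 0, 6, 7, 1, 3, 4]
After 3 (swap(4, 6)): [2, 5, 0, 6, 3, 1, 7, 4]
After 4 (rotate_left(4, 6, k=1)): [2, 5, 0, 6, 1, 7, 3, 4]
After 5 (reverse(5, 7)): [2, 5, 0, 6, 1, 4, 3, 7]
After 6 (rotate_left(4, 6, k=2)): [2, 5, 0, 6, 3, 1, 4, 7]
After 7 (reverse(2, 3)): [2, 5, 6, 0, 3, 1, 4, 7]
After 8 (rotate_left(2, 5, k=3)): [2, 5, 1, 6, 0, 3, 4, 7]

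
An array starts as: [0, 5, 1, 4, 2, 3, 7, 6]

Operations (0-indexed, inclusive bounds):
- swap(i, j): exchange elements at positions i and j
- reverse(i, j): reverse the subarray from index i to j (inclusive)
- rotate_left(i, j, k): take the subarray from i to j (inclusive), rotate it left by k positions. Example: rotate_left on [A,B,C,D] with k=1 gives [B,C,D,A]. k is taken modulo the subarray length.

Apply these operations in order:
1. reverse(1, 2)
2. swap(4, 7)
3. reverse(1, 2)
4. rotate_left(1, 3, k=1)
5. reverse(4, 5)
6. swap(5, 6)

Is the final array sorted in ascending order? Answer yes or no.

After 1 (reverse(1, 2)): [0, 1, 5, 4, 2, 3, 7, 6]
After 2 (swap(4, 7)): [0, 1, 5, 4, 6, 3, 7, 2]
After 3 (reverse(1, 2)): [0, 5, 1, 4, 6, 3, 7, 2]
After 4 (rotate_left(1, 3, k=1)): [0, 1, 4, 5, 6, 3, 7, 2]
After 5 (reverse(4, 5)): [0, 1, 4, 5, 3, 6, 7, 2]
After 6 (swap(5, 6)): [0, 1, 4, 5, 3, 7, 6, 2]

Answer: no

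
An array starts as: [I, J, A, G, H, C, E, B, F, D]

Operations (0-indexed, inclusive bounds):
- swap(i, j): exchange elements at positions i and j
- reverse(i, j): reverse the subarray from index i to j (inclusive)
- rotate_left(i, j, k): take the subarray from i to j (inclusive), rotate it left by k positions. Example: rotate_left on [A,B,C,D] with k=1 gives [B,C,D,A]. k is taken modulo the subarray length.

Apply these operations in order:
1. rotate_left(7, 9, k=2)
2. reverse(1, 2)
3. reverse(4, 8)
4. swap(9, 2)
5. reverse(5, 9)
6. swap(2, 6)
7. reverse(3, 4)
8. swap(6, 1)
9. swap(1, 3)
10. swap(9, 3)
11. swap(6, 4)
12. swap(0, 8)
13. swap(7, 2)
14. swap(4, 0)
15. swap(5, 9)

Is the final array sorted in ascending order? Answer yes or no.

Answer: yes

Derivation:
After 1 (rotate_left(7, 9, k=2)): [I, J, A, G, H, C, E, D, B, F]
After 2 (reverse(1, 2)): [I, A, J, G, H, C, E, D, B, F]
After 3 (reverse(4, 8)): [I, A, J, G, B, D, E, C, H, F]
After 4 (swap(9, 2)): [I, A, F, G, B, D, E, C, H, J]
After 5 (reverse(5, 9)): [I, A, F, G, B, J, H, C, E, D]
After 6 (swap(2, 6)): [I, A, H, G, B, J, F, C, E, D]
After 7 (reverse(3, 4)): [I, A, H, B, G, J, F, C, E, D]
After 8 (swap(6, 1)): [I, F, H, B, G, J, A, C, E, D]
After 9 (swap(1, 3)): [I, B, H, F, G, J, A, C, E, D]
After 10 (swap(9, 3)): [I, B, H, D, G, J, A, C, E, F]
After 11 (swap(6, 4)): [I, B, H, D, A, J, G, C, E, F]
After 12 (swap(0, 8)): [E, B, H, D, A, J, G, C, I, F]
After 13 (swap(7, 2)): [E, B, C, D, A, J, G, H, I, F]
After 14 (swap(4, 0)): [A, B, C, D, E, J, G, H, I, F]
After 15 (swap(5, 9)): [A, B, C, D, E, F, G, H, I, J]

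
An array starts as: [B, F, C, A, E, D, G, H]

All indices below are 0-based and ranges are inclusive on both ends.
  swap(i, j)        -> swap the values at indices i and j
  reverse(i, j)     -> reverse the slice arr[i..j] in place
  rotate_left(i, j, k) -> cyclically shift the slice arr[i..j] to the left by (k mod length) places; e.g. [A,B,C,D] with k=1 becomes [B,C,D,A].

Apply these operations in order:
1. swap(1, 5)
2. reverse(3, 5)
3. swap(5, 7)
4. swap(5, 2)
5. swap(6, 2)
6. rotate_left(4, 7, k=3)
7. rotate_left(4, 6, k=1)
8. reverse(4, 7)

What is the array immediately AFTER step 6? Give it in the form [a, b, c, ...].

Answer: [B, D, G, F, A, E, C, H]

Derivation:
After 1 (swap(1, 5)): [B, D, C, A, E, F, G, H]
After 2 (reverse(3, 5)): [B, D, C, F, E, A, G, H]
After 3 (swap(5, 7)): [B, D, C, F, E, H, G, A]
After 4 (swap(5, 2)): [B, D, H, F, E, C, G, A]
After 5 (swap(6, 2)): [B, D, G, F, E, C, H, A]
After 6 (rotate_left(4, 7, k=3)): [B, D, G, F, A, E, C, H]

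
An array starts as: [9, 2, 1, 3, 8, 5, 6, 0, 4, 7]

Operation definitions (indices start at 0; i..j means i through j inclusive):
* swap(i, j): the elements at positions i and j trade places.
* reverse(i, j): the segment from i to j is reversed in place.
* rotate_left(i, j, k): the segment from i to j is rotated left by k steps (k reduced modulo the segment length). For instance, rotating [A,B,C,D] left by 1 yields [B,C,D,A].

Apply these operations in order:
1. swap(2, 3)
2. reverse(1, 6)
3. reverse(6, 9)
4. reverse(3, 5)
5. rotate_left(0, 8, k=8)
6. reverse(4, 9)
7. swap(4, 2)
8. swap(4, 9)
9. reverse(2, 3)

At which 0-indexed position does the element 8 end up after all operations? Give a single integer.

After 1 (swap(2, 3)): [9, 2, 3, 1, 8, 5, 6, 0, 4, 7]
After 2 (reverse(1, 6)): [9, 6, 5, 8, 1, 3, 2, 0, 4, 7]
After 3 (reverse(6, 9)): [9, 6, 5, 8, 1, 3, 7, 4, 0, 2]
After 4 (reverse(3, 5)): [9, 6, 5, 3, 1, 8, 7, 4, 0, 2]
After 5 (rotate_left(0, 8, k=8)): [0, 9, 6, 5, 3, 1, 8, 7, 4, 2]
After 6 (reverse(4, 9)): [0, 9, 6, 5, 2, 4, 7, 8, 1, 3]
After 7 (swap(4, 2)): [0, 9, 2, 5, 6, 4, 7, 8, 1, 3]
After 8 (swap(4, 9)): [0, 9, 2, 5, 3, 4, 7, 8, 1, 6]
After 9 (reverse(2, 3)): [0, 9, 5, 2, 3, 4, 7, 8, 1, 6]

Answer: 7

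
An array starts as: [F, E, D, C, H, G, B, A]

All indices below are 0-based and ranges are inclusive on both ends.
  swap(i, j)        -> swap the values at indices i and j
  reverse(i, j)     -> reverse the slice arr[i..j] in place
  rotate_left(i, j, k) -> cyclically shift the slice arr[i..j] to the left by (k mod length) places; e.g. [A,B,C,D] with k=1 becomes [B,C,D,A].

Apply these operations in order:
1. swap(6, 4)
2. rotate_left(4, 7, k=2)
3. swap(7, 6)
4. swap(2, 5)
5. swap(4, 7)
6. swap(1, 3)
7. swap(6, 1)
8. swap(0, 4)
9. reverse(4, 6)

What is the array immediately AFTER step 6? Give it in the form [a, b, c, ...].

After 1 (swap(6, 4)): [F, E, D, C, B, G, H, A]
After 2 (rotate_left(4, 7, k=2)): [F, E, D, C, H, A, B, G]
After 3 (swap(7, 6)): [F, E, D, C, H, A, G, B]
After 4 (swap(2, 5)): [F, E, A, C, H, D, G, B]
After 5 (swap(4, 7)): [F, E, A, C, B, D, G, H]
After 6 (swap(1, 3)): [F, C, A, E, B, D, G, H]

Answer: [F, C, A, E, B, D, G, H]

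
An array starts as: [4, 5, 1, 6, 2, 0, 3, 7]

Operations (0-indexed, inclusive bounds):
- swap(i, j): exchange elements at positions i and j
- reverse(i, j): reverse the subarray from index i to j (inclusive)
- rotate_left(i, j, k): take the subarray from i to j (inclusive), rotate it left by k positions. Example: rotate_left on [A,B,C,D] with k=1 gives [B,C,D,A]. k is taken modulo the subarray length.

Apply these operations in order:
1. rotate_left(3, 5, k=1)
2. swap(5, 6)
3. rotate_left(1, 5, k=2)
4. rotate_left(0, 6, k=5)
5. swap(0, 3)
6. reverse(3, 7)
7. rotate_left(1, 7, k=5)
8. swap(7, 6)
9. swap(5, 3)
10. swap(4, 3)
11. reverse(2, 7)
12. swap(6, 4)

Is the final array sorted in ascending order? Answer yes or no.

Answer: no

Derivation:
After 1 (rotate_left(3, 5, k=1)): [4, 5, 1, 2, 0, 6, 3, 7]
After 2 (swap(5, 6)): [4, 5, 1, 2, 0, 3, 6, 7]
After 3 (rotate_left(1, 5, k=2)): [4, 2, 0, 3, 5, 1, 6, 7]
After 4 (rotate_left(0, 6, k=5)): [1, 6, 4, 2, 0, 3, 5, 7]
After 5 (swap(0, 3)): [2, 6, 4, 1, 0, 3, 5, 7]
After 6 (reverse(3, 7)): [2, 6, 4, 7, 5, 3, 0, 1]
After 7 (rotate_left(1, 7, k=5)): [2, 0, 1, 6, 4, 7, 5, 3]
After 8 (swap(7, 6)): [2, 0, 1, 6, 4, 7, 3, 5]
After 9 (swap(5, 3)): [2, 0, 1, 7, 4, 6, 3, 5]
After 10 (swap(4, 3)): [2, 0, 1, 4, 7, 6, 3, 5]
After 11 (reverse(2, 7)): [2, 0, 5, 3, 6, 7, 4, 1]
After 12 (swap(6, 4)): [2, 0, 5, 3, 4, 7, 6, 1]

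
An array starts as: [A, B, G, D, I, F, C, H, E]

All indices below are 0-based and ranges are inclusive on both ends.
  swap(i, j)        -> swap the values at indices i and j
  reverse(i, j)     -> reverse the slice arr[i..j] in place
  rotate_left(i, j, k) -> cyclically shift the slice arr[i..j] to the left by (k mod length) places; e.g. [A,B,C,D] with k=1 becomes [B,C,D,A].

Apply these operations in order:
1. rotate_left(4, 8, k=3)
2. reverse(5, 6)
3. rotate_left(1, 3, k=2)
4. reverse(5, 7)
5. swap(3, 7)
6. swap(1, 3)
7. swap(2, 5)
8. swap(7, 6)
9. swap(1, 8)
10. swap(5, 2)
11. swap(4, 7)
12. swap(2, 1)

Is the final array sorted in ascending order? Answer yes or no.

Answer: yes

Derivation:
After 1 (rotate_left(4, 8, k=3)): [A, B, G, D, H, E, I, F, C]
After 2 (reverse(5, 6)): [A, B, G, D, H, I, E, F, C]
After 3 (rotate_left(1, 3, k=2)): [A, D, B, G, H, I, E, F, C]
After 4 (reverse(5, 7)): [A, D, B, G, H, F, E, I, C]
After 5 (swap(3, 7)): [A, D, B, I, H, F, E, G, C]
After 6 (swap(1, 3)): [A, I, B, D, H, F, E, G, C]
After 7 (swap(2, 5)): [A, I, F, D, H, B, E, G, C]
After 8 (swap(7, 6)): [A, I, F, D, H, B, G, E, C]
After 9 (swap(1, 8)): [A, C, F, D, H, B, G, E, I]
After 10 (swap(5, 2)): [A, C, B, D, H, F, G, E, I]
After 11 (swap(4, 7)): [A, C, B, D, E, F, G, H, I]
After 12 (swap(2, 1)): [A, B, C, D, E, F, G, H, I]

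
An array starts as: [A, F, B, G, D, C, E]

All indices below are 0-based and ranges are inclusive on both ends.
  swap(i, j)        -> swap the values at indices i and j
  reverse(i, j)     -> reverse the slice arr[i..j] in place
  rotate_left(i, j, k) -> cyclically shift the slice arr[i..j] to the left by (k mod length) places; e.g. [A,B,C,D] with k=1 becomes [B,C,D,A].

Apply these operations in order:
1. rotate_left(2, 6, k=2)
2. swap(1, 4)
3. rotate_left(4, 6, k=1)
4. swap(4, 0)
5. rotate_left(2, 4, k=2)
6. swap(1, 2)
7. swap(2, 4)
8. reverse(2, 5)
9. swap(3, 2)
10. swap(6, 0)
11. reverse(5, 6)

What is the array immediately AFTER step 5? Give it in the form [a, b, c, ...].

After 1 (rotate_left(2, 6, k=2)): [A, F, D, C, E, B, G]
After 2 (swap(1, 4)): [A, E, D, C, F, B, G]
After 3 (rotate_left(4, 6, k=1)): [A, E, D, C, B, G, F]
After 4 (swap(4, 0)): [B, E, D, C, A, G, F]
After 5 (rotate_left(2, 4, k=2)): [B, E, A, D, C, G, F]

Answer: [B, E, A, D, C, G, F]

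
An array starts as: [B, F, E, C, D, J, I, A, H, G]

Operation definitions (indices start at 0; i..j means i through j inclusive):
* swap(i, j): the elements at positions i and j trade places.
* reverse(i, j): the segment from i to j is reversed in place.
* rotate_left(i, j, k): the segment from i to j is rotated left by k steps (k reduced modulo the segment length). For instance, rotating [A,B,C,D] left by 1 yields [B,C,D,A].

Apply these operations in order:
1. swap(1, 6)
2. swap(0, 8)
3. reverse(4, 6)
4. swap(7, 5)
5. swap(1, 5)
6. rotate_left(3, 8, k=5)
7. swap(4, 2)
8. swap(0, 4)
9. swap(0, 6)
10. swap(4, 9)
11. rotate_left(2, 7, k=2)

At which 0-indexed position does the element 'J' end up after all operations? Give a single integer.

After 1 (swap(1, 6)): [B, I, E, C, D, J, F, A, H, G]
After 2 (swap(0, 8)): [H, I, E, C, D, J, F, A, B, G]
After 3 (reverse(4, 6)): [H, I, E, C, F, J, D, A, B, G]
After 4 (swap(7, 5)): [H, I, E, C, F, A, D, J, B, G]
After 5 (swap(1, 5)): [H, A, E, C, F, I, D, J, B, G]
After 6 (rotate_left(3, 8, k=5)): [H, A, E, B, C, F, I, D, J, G]
After 7 (swap(4, 2)): [H, A, C, B, E, F, I, D, J, G]
After 8 (swap(0, 4)): [E, A, C, B, H, F, I, D, J, G]
After 9 (swap(0, 6)): [I, A, C, B, H, F, E, D, J, G]
After 10 (swap(4, 9)): [I, A, C, B, G, F, E, D, J, H]
After 11 (rotate_left(2, 7, k=2)): [I, A, G, F, E, D, C, B, J, H]

Answer: 8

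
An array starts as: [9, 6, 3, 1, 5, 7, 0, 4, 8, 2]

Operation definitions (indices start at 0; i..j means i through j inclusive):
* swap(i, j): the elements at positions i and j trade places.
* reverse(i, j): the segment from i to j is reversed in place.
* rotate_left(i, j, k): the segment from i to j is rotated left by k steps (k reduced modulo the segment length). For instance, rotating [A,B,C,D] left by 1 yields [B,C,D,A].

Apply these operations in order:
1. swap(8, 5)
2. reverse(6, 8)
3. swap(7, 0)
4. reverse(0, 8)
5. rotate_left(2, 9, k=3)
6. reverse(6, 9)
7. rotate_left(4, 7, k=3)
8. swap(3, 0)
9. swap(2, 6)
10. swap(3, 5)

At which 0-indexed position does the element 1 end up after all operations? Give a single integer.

Answer: 6

Derivation:
After 1 (swap(8, 5)): [9, 6, 3, 1, 5, 8, 0, 4, 7, 2]
After 2 (reverse(6, 8)): [9, 6, 3, 1, 5, 8, 7, 4, 0, 2]
After 3 (swap(7, 0)): [4, 6, 3, 1, 5, 8, 7, 9, 0, 2]
After 4 (reverse(0, 8)): [0, 9, 7, 8, 5, 1, 3, 6, 4, 2]
After 5 (rotate_left(2, 9, k=3)): [0, 9, 1, 3, 6, 4, 2, 7, 8, 5]
After 6 (reverse(6, 9)): [0, 9, 1, 3, 6, 4, 5, 8, 7, 2]
After 7 (rotate_left(4, 7, k=3)): [0, 9, 1, 3, 8, 6, 4, 5, 7, 2]
After 8 (swap(3, 0)): [3, 9, 1, 0, 8, 6, 4, 5, 7, 2]
After 9 (swap(2, 6)): [3, 9, 4, 0, 8, 6, 1, 5, 7, 2]
After 10 (swap(3, 5)): [3, 9, 4, 6, 8, 0, 1, 5, 7, 2]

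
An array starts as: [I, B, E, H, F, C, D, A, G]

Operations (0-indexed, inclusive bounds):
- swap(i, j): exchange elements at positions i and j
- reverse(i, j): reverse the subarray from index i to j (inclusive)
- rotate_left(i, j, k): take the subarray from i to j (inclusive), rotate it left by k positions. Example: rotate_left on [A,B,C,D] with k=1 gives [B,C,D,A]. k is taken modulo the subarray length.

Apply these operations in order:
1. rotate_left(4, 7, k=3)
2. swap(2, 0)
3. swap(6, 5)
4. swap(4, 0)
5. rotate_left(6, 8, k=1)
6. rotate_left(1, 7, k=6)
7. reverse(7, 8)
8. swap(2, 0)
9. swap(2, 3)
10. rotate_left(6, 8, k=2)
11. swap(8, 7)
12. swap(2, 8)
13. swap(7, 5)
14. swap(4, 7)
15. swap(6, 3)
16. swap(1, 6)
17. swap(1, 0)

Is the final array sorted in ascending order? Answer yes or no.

Answer: yes

Derivation:
After 1 (rotate_left(4, 7, k=3)): [I, B, E, H, A, F, C, D, G]
After 2 (swap(2, 0)): [E, B, I, H, A, F, C, D, G]
After 3 (swap(6, 5)): [E, B, I, H, A, C, F, D, G]
After 4 (swap(4, 0)): [A, B, I, H, E, C, F, D, G]
After 5 (rotate_left(6, 8, k=1)): [A, B, I, H, E, C, D, G, F]
After 6 (rotate_left(1, 7, k=6)): [A, G, B, I, H, E, C, D, F]
After 7 (reverse(7, 8)): [A, G, B, I, H, E, C, F, D]
After 8 (swap(2, 0)): [B, G, A, I, H, E, C, F, D]
After 9 (swap(2, 3)): [B, G, I, A, H, E, C, F, D]
After 10 (rotate_left(6, 8, k=2)): [B, G, I, A, H, E, D, C, F]
After 11 (swap(8, 7)): [B, G, I, A, H, E, D, F, C]
After 12 (swap(2, 8)): [B, G, C, A, H, E, D, F, I]
After 13 (swap(7, 5)): [B, G, C, A, H, F, D, E, I]
After 14 (swap(4, 7)): [B, G, C, A, E, F, D, H, I]
After 15 (swap(6, 3)): [B, G, C, D, E, F, A, H, I]
After 16 (swap(1, 6)): [B, A, C, D, E, F, G, H, I]
After 17 (swap(1, 0)): [A, B, C, D, E, F, G, H, I]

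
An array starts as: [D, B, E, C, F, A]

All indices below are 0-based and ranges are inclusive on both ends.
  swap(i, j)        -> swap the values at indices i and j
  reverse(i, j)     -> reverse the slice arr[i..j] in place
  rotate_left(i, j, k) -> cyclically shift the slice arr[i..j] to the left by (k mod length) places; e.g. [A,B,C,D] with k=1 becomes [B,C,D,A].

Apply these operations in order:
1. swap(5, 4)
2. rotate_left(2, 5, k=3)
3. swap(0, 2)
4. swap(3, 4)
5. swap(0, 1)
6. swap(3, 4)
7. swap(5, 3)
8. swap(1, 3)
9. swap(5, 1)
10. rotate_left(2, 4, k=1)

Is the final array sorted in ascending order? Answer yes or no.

After 1 (swap(5, 4)): [D, B, E, C, A, F]
After 2 (rotate_left(2, 5, k=3)): [D, B, F, E, C, A]
After 3 (swap(0, 2)): [F, B, D, E, C, A]
After 4 (swap(3, 4)): [F, B, D, C, E, A]
After 5 (swap(0, 1)): [B, F, D, C, E, A]
After 6 (swap(3, 4)): [B, F, D, E, C, A]
After 7 (swap(5, 3)): [B, F, D, A, C, E]
After 8 (swap(1, 3)): [B, A, D, F, C, E]
After 9 (swap(5, 1)): [B, E, D, F, C, A]
After 10 (rotate_left(2, 4, k=1)): [B, E, F, C, D, A]

Answer: no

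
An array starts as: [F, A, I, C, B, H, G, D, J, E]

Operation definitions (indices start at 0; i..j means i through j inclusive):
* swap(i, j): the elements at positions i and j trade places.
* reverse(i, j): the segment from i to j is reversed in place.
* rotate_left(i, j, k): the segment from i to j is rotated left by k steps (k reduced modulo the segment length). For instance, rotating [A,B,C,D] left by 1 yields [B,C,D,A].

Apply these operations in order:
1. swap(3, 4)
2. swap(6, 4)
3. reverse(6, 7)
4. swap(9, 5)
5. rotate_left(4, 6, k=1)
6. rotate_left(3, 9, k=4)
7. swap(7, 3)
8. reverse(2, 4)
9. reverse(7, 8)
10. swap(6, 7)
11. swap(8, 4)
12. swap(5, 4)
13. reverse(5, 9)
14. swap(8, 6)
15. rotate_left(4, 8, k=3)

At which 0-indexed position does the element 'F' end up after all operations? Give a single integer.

Answer: 0

Derivation:
After 1 (swap(3, 4)): [F, A, I, B, C, H, G, D, J, E]
After 2 (swap(6, 4)): [F, A, I, B, G, H, C, D, J, E]
After 3 (reverse(6, 7)): [F, A, I, B, G, H, D, C, J, E]
After 4 (swap(9, 5)): [F, A, I, B, G, E, D, C, J, H]
After 5 (rotate_left(4, 6, k=1)): [F, A, I, B, E, D, G, C, J, H]
After 6 (rotate_left(3, 9, k=4)): [F, A, I, C, J, H, B, E, D, G]
After 7 (swap(7, 3)): [F, A, I, E, J, H, B, C, D, G]
After 8 (reverse(2, 4)): [F, A, J, E, I, H, B, C, D, G]
After 9 (reverse(7, 8)): [F, A, J, E, I, H, B, D, C, G]
After 10 (swap(6, 7)): [F, A, J, E, I, H, D, B, C, G]
After 11 (swap(8, 4)): [F, A, J, E, C, H, D, B, I, G]
After 12 (swap(5, 4)): [F, A, J, E, H, C, D, B, I, G]
After 13 (reverse(5, 9)): [F, A, J, E, H, G, I, B, D, C]
After 14 (swap(8, 6)): [F, A, J, E, H, G, D, B, I, C]
After 15 (rotate_left(4, 8, k=3)): [F, A, J, E, B, I, H, G, D, C]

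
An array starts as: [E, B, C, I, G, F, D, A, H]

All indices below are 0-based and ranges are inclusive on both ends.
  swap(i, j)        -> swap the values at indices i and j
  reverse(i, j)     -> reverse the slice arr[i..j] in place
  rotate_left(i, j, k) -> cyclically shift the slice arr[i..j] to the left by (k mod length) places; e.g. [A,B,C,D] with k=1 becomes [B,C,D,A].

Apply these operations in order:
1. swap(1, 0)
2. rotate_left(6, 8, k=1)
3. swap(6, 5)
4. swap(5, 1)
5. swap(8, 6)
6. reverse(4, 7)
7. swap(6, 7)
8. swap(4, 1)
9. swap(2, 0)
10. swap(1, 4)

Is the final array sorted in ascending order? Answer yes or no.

After 1 (swap(1, 0)): [B, E, C, I, G, F, D, A, H]
After 2 (rotate_left(6, 8, k=1)): [B, E, C, I, G, F, A, H, D]
After 3 (swap(6, 5)): [B, E, C, I, G, A, F, H, D]
After 4 (swap(5, 1)): [B, A, C, I, G, E, F, H, D]
After 5 (swap(8, 6)): [B, A, C, I, G, E, D, H, F]
After 6 (reverse(4, 7)): [B, A, C, I, H, D, E, G, F]
After 7 (swap(6, 7)): [B, A, C, I, H, D, G, E, F]
After 8 (swap(4, 1)): [B, H, C, I, A, D, G, E, F]
After 9 (swap(2, 0)): [C, H, B, I, A, D, G, E, F]
After 10 (swap(1, 4)): [C, A, B, I, H, D, G, E, F]

Answer: no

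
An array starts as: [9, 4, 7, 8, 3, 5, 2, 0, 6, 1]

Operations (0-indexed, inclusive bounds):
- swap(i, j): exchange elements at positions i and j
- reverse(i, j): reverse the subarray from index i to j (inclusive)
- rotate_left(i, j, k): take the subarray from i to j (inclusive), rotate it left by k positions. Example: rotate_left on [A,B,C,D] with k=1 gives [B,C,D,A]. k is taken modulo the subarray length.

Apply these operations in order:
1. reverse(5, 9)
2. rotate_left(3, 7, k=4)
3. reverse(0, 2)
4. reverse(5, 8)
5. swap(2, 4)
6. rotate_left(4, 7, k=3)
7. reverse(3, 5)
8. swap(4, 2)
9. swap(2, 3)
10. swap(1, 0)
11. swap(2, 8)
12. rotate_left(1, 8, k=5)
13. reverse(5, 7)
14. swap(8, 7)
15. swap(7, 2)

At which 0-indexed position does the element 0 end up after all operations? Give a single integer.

After 1 (reverse(5, 9)): [9, 4, 7, 8, 3, 1, 6, 0, 2, 5]
After 2 (rotate_left(3, 7, k=4)): [9, 4, 7, 0, 8, 3, 1, 6, 2, 5]
After 3 (reverse(0, 2)): [7, 4, 9, 0, 8, 3, 1, 6, 2, 5]
After 4 (reverse(5, 8)): [7, 4, 9, 0, 8, 2, 6, 1, 3, 5]
After 5 (swap(2, 4)): [7, 4, 8, 0, 9, 2, 6, 1, 3, 5]
After 6 (rotate_left(4, 7, k=3)): [7, 4, 8, 0, 1, 9, 2, 6, 3, 5]
After 7 (reverse(3, 5)): [7, 4, 8, 9, 1, 0, 2, 6, 3, 5]
After 8 (swap(4, 2)): [7, 4, 1, 9, 8, 0, 2, 6, 3, 5]
After 9 (swap(2, 3)): [7, 4, 9, 1, 8, 0, 2, 6, 3, 5]
After 10 (swap(1, 0)): [4, 7, 9, 1, 8, 0, 2, 6, 3, 5]
After 11 (swap(2, 8)): [4, 7, 3, 1, 8, 0, 2, 6, 9, 5]
After 12 (rotate_left(1, 8, k=5)): [4, 2, 6, 9, 7, 3, 1, 8, 0, 5]
After 13 (reverse(5, 7)): [4, 2, 6, 9, 7, 8, 1, 3, 0, 5]
After 14 (swap(8, 7)): [4, 2, 6, 9, 7, 8, 1, 0, 3, 5]
After 15 (swap(7, 2)): [4, 2, 0, 9, 7, 8, 1, 6, 3, 5]

Answer: 2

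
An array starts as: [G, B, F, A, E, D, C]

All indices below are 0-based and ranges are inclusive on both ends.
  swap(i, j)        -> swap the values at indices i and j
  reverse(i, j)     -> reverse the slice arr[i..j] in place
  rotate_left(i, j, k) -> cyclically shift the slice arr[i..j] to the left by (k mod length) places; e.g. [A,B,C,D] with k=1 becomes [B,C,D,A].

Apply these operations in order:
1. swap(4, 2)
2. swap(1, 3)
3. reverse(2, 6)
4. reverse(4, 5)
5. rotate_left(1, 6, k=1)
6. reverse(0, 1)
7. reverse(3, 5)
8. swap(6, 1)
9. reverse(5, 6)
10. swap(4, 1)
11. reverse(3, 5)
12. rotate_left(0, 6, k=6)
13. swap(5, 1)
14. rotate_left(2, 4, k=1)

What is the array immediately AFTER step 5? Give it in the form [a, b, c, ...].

After 1 (swap(4, 2)): [G, B, E, A, F, D, C]
After 2 (swap(1, 3)): [G, A, E, B, F, D, C]
After 3 (reverse(2, 6)): [G, A, C, D, F, B, E]
After 4 (reverse(4, 5)): [G, A, C, D, B, F, E]
After 5 (rotate_left(1, 6, k=1)): [G, C, D, B, F, E, A]

Answer: [G, C, D, B, F, E, A]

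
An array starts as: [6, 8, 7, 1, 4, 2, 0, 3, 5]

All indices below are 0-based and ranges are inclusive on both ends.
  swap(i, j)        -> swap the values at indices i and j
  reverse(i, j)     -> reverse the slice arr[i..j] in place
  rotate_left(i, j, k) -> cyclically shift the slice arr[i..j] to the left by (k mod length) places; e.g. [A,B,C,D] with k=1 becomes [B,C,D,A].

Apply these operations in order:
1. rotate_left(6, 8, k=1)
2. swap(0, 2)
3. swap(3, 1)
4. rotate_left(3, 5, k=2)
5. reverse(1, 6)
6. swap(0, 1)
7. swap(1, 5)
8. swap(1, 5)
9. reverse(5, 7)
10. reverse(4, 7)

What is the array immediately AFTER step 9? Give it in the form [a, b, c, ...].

Answer: [3, 7, 4, 8, 2, 5, 1, 6, 0]

Derivation:
After 1 (rotate_left(6, 8, k=1)): [6, 8, 7, 1, 4, 2, 3, 5, 0]
After 2 (swap(0, 2)): [7, 8, 6, 1, 4, 2, 3, 5, 0]
After 3 (swap(3, 1)): [7, 1, 6, 8, 4, 2, 3, 5, 0]
After 4 (rotate_left(3, 5, k=2)): [7, 1, 6, 2, 8, 4, 3, 5, 0]
After 5 (reverse(1, 6)): [7, 3, 4, 8, 2, 6, 1, 5, 0]
After 6 (swap(0, 1)): [3, 7, 4, 8, 2, 6, 1, 5, 0]
After 7 (swap(1, 5)): [3, 6, 4, 8, 2, 7, 1, 5, 0]
After 8 (swap(1, 5)): [3, 7, 4, 8, 2, 6, 1, 5, 0]
After 9 (reverse(5, 7)): [3, 7, 4, 8, 2, 5, 1, 6, 0]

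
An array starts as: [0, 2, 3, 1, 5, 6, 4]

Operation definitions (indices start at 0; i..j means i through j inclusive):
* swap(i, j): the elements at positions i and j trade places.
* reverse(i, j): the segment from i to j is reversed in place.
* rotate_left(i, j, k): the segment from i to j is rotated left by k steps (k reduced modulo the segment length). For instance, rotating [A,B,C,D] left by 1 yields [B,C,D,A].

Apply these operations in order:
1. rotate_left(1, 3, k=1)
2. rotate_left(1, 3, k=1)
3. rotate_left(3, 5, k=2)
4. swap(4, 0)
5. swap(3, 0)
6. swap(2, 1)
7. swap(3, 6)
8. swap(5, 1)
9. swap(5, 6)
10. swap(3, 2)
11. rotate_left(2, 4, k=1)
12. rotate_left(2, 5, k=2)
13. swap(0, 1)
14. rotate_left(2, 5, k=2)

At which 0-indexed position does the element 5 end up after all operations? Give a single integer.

Answer: 0

Derivation:
After 1 (rotate_left(1, 3, k=1)): [0, 3, 1, 2, 5, 6, 4]
After 2 (rotate_left(1, 3, k=1)): [0, 1, 2, 3, 5, 6, 4]
After 3 (rotate_left(3, 5, k=2)): [0, 1, 2, 6, 3, 5, 4]
After 4 (swap(4, 0)): [3, 1, 2, 6, 0, 5, 4]
After 5 (swap(3, 0)): [6, 1, 2, 3, 0, 5, 4]
After 6 (swap(2, 1)): [6, 2, 1, 3, 0, 5, 4]
After 7 (swap(3, 6)): [6, 2, 1, 4, 0, 5, 3]
After 8 (swap(5, 1)): [6, 5, 1, 4, 0, 2, 3]
After 9 (swap(5, 6)): [6, 5, 1, 4, 0, 3, 2]
After 10 (swap(3, 2)): [6, 5, 4, 1, 0, 3, 2]
After 11 (rotate_left(2, 4, k=1)): [6, 5, 1, 0, 4, 3, 2]
After 12 (rotate_left(2, 5, k=2)): [6, 5, 4, 3, 1, 0, 2]
After 13 (swap(0, 1)): [5, 6, 4, 3, 1, 0, 2]
After 14 (rotate_left(2, 5, k=2)): [5, 6, 1, 0, 4, 3, 2]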